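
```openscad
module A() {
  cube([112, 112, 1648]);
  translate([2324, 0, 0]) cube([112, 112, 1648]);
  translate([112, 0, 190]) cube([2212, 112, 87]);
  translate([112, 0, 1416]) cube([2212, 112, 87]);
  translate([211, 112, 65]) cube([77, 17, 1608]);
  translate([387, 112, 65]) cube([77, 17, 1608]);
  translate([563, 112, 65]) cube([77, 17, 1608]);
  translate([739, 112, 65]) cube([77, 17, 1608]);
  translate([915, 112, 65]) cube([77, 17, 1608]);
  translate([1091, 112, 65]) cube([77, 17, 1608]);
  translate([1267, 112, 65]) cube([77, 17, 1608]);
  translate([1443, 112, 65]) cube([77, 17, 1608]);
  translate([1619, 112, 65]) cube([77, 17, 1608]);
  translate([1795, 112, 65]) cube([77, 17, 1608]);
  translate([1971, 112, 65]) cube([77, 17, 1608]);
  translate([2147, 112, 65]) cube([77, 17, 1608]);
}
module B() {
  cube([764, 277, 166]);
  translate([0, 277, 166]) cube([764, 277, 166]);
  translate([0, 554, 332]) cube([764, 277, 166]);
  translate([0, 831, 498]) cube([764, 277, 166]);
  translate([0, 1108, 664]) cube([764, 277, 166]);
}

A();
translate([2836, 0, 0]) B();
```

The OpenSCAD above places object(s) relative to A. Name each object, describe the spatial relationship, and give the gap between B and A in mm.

The staircase's nearest face is 400 mm from the fence section's +x face.

A is a fence section. B is a staircase. The staircase is on the floor beside the fence section on its +x side. The gap between the staircase and the fence section is 400 mm.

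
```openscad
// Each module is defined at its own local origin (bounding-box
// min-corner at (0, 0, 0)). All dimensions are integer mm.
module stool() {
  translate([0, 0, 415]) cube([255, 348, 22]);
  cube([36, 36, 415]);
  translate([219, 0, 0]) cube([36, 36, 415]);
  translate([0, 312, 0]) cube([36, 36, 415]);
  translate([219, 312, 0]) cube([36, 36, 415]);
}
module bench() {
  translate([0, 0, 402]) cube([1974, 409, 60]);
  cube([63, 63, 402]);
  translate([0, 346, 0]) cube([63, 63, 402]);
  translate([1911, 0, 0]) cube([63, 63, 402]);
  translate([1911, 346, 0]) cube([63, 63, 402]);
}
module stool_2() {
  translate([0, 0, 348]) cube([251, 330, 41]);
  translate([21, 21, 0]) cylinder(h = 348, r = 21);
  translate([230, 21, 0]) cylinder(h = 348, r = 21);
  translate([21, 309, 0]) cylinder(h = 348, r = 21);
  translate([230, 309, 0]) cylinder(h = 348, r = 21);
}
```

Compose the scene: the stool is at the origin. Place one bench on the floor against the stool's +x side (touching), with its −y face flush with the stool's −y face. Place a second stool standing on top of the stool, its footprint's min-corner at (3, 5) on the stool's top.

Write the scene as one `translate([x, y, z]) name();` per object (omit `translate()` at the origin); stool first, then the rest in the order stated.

stool();
translate([255, 0, 0]) bench();
translate([3, 5, 437]) stool_2();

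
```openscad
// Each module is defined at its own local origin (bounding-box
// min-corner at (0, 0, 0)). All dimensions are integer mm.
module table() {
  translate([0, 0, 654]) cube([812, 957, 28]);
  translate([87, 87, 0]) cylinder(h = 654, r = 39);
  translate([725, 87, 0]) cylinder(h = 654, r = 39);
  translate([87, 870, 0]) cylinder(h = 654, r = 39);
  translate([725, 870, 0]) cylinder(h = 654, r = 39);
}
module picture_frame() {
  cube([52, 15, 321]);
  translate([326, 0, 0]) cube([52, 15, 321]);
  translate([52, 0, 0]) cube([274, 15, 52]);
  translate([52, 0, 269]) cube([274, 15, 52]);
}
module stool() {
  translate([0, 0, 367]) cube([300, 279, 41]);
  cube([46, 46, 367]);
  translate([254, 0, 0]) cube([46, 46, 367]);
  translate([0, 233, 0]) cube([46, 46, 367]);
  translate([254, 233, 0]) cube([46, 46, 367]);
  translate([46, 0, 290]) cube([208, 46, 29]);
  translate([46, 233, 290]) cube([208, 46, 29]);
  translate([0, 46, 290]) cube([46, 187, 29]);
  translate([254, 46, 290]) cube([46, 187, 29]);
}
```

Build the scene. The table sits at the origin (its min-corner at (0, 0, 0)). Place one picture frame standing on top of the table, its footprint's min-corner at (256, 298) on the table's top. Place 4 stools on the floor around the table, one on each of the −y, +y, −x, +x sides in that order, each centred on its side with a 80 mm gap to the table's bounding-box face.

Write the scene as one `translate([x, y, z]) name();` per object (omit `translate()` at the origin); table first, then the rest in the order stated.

table();
translate([256, 298, 682]) picture_frame();
translate([256, -359, 0]) stool();
translate([256, 1037, 0]) stool();
translate([-380, 339, 0]) stool();
translate([892, 339, 0]) stool();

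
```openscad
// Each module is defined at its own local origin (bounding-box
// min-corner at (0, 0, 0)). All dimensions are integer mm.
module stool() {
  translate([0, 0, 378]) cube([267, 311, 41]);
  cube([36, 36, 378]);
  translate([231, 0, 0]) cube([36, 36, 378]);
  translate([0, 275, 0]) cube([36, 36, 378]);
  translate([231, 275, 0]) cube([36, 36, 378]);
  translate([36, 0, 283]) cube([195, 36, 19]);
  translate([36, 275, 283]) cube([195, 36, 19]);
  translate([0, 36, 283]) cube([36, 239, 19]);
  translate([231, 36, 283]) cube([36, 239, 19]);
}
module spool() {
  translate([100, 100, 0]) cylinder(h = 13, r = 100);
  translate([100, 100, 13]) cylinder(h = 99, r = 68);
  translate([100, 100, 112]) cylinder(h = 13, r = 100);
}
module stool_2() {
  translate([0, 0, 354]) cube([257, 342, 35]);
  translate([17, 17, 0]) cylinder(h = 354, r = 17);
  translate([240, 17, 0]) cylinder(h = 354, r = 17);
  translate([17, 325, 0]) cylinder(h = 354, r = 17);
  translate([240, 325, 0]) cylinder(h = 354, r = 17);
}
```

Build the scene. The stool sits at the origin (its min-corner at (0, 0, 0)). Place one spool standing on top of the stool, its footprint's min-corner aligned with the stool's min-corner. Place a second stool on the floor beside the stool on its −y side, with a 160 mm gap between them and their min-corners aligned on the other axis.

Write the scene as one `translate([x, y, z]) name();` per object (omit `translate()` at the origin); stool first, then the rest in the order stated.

stool();
translate([0, 0, 419]) spool();
translate([0, -502, 0]) stool_2();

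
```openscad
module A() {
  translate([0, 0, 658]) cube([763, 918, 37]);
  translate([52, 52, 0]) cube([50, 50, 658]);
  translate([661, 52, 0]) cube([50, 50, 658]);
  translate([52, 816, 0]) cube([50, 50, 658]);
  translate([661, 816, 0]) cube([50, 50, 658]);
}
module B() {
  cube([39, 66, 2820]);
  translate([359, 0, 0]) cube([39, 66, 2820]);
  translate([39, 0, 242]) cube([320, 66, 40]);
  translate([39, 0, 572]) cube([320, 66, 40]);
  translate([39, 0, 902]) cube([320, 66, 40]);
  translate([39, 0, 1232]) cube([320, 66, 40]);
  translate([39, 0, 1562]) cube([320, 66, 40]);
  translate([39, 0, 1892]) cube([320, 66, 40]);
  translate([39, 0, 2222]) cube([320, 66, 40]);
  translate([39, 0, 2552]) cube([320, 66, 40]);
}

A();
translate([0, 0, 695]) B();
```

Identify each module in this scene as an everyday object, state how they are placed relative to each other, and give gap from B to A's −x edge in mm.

A is a table. B is a ladder. The ladder is on top of the table. The gap from the ladder to the table's −x edge is 0 mm.

The ladder's min-x is at 0; the table's min-x is 0; gap = 0 mm.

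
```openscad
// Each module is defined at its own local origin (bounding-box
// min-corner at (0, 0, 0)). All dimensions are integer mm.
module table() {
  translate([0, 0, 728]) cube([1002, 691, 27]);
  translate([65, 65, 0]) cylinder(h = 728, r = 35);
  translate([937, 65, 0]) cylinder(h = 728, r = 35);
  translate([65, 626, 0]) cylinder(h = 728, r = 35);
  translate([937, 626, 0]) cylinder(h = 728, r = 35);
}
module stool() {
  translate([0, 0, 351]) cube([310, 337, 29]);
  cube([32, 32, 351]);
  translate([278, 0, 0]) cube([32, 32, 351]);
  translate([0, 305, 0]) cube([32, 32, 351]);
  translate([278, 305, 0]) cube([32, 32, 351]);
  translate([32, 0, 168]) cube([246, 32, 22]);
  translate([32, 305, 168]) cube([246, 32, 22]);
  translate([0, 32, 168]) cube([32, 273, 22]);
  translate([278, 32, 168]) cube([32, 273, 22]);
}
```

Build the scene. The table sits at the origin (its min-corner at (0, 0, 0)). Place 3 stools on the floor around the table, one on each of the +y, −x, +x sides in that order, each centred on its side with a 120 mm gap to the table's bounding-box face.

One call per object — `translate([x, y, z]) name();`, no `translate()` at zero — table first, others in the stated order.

table();
translate([346, 811, 0]) stool();
translate([-430, 177, 0]) stool();
translate([1122, 177, 0]) stool();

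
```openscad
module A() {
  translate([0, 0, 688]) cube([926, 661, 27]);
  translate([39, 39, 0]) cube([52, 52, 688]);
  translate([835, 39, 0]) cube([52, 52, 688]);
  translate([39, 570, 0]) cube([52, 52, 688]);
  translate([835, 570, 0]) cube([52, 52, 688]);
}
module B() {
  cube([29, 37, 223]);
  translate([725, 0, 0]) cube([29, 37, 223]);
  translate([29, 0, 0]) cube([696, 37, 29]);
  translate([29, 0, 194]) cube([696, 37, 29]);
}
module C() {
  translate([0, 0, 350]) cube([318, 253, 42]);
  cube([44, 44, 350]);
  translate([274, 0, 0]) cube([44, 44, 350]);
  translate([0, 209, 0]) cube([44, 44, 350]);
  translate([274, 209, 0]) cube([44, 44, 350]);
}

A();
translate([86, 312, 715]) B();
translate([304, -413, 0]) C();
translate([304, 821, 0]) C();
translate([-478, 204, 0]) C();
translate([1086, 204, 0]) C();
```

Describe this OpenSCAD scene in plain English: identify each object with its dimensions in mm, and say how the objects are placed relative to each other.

A is a rectangular dining table. The top is 926×661×27 mm with its upper surface at z = 715 mm. It stands on four 52×52 mm square legs, each inset 39 mm from the nearest pair of top edges, running from the floor to the underside of the top.

B is a picture frame with a 696×165 mm rectangular opening (x by z) and a uniform 29 mm border on every side. Frame depth is 37 mm along y. It is built from two vertical stiles running the full outside height and two horizontal rails spanning the gap between the stiles.

C is a four-legged stool. The seat is a 318×253×42 mm slab whose top surface is at z = 392 mm; four square legs, each 44×44 mm in cross-section, run from the floor (z = 0) to the underside of the seat, each flush with a corner of the seat.

The picture frame is on top of the table, centred. Four stools sit around the table at the −y, +y, −x, +x sides.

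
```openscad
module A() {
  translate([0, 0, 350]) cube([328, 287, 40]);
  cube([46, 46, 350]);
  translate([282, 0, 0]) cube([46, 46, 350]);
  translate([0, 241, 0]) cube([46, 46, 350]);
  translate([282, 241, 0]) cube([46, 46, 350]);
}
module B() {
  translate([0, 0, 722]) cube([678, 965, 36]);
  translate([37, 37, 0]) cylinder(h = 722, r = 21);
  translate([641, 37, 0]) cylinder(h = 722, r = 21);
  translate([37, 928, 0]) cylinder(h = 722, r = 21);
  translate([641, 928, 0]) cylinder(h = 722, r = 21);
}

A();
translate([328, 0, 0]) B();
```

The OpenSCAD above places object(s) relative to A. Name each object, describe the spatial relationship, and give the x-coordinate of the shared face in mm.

The stool's +x face and the table's −x face are both at x = 328 mm.

A is a stool. B is a table. The table is against the stool's +x side, with their −y faces flush. The x-coordinate of the shared face is 328 mm.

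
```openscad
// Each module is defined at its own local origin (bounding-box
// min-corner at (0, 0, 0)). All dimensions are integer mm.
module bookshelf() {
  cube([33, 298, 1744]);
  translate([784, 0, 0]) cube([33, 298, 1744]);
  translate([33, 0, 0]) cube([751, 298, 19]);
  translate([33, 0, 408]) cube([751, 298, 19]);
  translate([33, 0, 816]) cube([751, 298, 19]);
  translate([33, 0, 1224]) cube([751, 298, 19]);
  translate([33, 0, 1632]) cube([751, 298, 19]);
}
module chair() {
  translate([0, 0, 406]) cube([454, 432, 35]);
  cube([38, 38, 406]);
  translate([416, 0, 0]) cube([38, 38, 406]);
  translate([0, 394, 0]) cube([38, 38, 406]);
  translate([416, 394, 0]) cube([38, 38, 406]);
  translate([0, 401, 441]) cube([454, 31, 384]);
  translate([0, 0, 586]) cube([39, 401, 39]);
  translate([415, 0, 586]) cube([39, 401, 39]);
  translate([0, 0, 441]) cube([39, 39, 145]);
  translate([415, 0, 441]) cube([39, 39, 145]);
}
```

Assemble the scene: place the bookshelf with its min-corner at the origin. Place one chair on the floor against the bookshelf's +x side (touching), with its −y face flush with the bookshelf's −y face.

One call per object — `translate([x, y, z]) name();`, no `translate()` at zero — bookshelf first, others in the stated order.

bookshelf();
translate([817, 0, 0]) chair();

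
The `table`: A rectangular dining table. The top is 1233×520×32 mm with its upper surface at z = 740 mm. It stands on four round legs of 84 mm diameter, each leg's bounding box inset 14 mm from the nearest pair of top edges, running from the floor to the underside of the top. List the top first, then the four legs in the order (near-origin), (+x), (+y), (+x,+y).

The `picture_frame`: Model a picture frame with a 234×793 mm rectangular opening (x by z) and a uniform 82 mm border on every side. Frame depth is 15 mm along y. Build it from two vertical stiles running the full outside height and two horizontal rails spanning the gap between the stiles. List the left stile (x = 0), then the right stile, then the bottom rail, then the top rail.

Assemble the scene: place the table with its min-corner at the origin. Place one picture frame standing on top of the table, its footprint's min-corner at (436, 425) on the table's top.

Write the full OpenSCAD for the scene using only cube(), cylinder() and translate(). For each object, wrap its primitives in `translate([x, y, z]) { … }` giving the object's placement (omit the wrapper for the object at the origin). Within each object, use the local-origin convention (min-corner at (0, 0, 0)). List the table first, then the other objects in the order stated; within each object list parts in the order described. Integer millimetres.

translate([0, 0, 708]) cube([1233, 520, 32]);
translate([56, 56, 0]) cylinder(h = 708, r = 42);
translate([1177, 56, 0]) cylinder(h = 708, r = 42);
translate([56, 464, 0]) cylinder(h = 708, r = 42);
translate([1177, 464, 0]) cylinder(h = 708, r = 42);
translate([436, 425, 740]) {
  cube([82, 15, 957]);
  translate([316, 0, 0]) cube([82, 15, 957]);
  translate([82, 0, 0]) cube([234, 15, 82]);
  translate([82, 0, 875]) cube([234, 15, 82]);
}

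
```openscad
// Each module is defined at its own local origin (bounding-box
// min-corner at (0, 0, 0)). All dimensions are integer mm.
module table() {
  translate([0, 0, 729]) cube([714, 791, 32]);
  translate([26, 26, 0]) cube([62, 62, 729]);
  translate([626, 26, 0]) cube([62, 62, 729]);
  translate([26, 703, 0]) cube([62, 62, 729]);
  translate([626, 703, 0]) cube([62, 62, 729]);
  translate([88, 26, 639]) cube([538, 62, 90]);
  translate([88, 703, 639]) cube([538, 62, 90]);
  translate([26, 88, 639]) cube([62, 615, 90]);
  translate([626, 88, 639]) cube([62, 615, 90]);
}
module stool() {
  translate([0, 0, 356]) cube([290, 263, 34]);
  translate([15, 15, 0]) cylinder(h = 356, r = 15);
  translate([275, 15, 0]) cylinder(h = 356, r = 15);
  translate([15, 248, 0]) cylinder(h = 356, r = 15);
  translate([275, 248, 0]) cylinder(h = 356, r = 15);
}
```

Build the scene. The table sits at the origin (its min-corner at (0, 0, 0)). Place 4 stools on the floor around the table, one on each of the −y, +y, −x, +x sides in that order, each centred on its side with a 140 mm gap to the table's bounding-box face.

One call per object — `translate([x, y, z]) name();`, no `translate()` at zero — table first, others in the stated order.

table();
translate([212, -403, 0]) stool();
translate([212, 931, 0]) stool();
translate([-430, 264, 0]) stool();
translate([854, 264, 0]) stool();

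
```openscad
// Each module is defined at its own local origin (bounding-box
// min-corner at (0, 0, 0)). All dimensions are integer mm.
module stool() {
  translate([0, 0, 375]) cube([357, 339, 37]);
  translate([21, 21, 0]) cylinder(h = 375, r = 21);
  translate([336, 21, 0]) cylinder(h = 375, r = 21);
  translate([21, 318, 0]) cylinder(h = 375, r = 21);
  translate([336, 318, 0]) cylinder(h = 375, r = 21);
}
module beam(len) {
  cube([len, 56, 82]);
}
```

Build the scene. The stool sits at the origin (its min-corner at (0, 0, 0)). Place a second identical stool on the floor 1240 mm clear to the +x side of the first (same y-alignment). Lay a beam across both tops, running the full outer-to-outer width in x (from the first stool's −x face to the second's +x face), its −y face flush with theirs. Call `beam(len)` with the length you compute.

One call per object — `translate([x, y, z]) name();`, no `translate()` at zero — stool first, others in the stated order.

stool();
translate([1597, 0, 0]) stool();
translate([0, 0, 412]) beam(1954);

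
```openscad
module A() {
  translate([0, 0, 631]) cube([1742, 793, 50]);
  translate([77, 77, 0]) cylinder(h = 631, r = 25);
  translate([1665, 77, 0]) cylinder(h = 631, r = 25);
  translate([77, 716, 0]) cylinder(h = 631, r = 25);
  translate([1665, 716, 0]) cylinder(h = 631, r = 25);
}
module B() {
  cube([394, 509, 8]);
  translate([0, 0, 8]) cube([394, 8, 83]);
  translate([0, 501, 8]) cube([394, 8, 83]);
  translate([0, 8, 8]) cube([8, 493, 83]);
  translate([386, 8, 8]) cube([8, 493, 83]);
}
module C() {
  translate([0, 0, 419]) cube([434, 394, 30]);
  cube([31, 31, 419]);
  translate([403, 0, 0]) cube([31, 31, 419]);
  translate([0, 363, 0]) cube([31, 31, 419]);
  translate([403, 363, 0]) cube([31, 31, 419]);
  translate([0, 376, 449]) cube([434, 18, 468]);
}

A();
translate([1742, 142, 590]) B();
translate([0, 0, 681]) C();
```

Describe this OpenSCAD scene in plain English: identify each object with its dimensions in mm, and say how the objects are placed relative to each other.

A is a table with a 1742×793 mm rectangular top, 50 mm thick, top surface at z = 681 mm, supported by four round legs of 50 mm diameter, each leg's bounding box inset 52 mm from the nearest pair of top edges, running from the floor.

B is an open-topped rectangular box: outside dimensions 394×509×91 mm, with a uniform wall and base thickness of 8 mm. The base is a full 394×509 slab on the floor; four walls sit on top of the base. The front and back walls (the −y and +y sides) span the full width; the two side walls fit between them.

C is a chair: 434×394 mm seat, 30 mm thick, top at z = 449 mm, on four 31 mm square corner legs flush with the seat edges. A 18 mm thick backrest slab spans the full seat width, extending 468 mm above the seat top, its back face flush with the seat's +y edge.

The open box is beside the table with their tops flush at z = 681. The chair is on top of the table.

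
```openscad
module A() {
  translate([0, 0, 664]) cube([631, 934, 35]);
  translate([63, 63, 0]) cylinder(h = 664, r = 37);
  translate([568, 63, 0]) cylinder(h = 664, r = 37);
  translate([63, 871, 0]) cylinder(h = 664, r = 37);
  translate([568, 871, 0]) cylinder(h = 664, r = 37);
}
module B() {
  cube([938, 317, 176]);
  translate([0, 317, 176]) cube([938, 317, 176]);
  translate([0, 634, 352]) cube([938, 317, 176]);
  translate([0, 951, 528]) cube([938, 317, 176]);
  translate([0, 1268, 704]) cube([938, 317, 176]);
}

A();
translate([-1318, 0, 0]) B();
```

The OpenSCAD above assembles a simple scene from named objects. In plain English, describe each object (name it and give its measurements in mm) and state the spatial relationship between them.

A is a rectangular dining table. The top is 631×934×35 mm with its upper surface at z = 699 mm. It stands on four round legs of 74 mm diameter, each leg's bounding box inset 26 mm from the nearest pair of top edges, running from the floor to the underside of the top.

B is a run of 5 identical solid stair steps. Each tread is 938×317 mm and each step block is 176 mm high. Step 1 rests on the floor; step k is offset from step 1 by (k−1)×317 mm in y and (k−1)×176 mm in z.

The staircase is on the floor beside the table on its −x side.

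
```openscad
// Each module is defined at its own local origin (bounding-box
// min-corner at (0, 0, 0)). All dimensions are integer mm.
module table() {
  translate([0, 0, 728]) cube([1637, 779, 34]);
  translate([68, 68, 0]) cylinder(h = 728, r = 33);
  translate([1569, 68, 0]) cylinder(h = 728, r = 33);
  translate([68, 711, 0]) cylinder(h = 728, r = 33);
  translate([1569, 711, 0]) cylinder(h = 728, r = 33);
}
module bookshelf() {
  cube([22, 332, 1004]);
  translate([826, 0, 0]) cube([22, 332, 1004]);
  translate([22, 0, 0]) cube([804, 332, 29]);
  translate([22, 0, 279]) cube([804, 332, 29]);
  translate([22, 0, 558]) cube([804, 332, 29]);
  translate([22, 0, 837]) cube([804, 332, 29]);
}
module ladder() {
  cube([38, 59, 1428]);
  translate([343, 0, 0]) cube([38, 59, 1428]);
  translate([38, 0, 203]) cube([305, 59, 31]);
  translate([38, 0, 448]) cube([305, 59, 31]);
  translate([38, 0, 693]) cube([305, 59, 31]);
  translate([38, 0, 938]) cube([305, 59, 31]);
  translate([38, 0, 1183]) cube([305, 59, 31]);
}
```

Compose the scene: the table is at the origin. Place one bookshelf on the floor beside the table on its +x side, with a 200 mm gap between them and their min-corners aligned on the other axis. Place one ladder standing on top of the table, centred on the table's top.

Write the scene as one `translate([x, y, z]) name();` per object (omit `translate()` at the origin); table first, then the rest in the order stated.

table();
translate([1837, 0, 0]) bookshelf();
translate([628, 360, 762]) ladder();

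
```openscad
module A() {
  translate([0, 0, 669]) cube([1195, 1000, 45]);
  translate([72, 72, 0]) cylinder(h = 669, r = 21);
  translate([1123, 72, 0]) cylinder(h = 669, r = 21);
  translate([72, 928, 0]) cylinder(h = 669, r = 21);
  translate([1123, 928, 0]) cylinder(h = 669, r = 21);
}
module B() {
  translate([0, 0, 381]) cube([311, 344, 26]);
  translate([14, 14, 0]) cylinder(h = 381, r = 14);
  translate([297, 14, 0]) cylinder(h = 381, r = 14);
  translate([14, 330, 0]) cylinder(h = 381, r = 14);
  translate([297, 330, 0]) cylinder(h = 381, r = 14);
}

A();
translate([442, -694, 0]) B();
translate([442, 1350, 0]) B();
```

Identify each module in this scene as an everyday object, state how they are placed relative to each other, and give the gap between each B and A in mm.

A is a table. B is a stool. Two stools sit around the table at the −y, +y sides. The gap between each stool and the table is 350 mm.

Each stool's nearest face is 350 mm from the table's bounding box.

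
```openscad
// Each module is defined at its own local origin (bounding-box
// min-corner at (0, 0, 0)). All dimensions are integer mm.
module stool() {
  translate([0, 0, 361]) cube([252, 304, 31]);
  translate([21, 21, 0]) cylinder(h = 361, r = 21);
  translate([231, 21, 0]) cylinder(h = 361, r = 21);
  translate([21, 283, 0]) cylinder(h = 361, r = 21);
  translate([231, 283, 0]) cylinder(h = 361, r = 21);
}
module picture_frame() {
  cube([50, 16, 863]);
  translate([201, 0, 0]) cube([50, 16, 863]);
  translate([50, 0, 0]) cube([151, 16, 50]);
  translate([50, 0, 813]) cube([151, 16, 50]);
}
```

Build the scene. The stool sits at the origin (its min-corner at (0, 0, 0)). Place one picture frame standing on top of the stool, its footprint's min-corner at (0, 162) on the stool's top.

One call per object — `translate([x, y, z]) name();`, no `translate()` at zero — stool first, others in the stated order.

stool();
translate([0, 162, 392]) picture_frame();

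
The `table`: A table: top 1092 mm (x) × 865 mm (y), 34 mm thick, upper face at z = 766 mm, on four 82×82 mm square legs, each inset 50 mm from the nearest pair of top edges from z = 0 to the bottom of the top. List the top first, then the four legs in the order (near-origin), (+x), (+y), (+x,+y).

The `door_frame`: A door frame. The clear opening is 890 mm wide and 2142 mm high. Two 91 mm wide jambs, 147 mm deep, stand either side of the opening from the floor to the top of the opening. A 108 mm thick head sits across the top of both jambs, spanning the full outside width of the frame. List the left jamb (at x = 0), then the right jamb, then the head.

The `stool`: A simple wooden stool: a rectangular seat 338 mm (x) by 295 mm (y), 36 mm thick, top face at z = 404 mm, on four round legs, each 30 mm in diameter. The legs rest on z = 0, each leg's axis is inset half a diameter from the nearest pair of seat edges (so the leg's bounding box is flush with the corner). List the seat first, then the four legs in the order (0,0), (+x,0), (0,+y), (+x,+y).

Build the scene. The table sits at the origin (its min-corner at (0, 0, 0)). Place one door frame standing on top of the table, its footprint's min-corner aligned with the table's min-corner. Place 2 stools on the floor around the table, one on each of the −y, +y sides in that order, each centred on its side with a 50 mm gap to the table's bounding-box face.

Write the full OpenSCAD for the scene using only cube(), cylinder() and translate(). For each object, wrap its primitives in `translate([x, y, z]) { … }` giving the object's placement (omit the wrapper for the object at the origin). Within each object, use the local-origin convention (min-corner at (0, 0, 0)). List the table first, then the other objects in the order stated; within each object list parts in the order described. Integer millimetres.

translate([0, 0, 732]) cube([1092, 865, 34]);
translate([50, 50, 0]) cube([82, 82, 732]);
translate([960, 50, 0]) cube([82, 82, 732]);
translate([50, 733, 0]) cube([82, 82, 732]);
translate([960, 733, 0]) cube([82, 82, 732]);
translate([0, 0, 766]) {
  cube([91, 147, 2142]);
  translate([981, 0, 0]) cube([91, 147, 2142]);
  translate([0, 0, 2142]) cube([1072, 147, 108]);
}
translate([377, -345, 0]) {
  translate([0, 0, 368]) cube([338, 295, 36]);
  translate([15, 15, 0]) cylinder(h = 368, r = 15);
  translate([323, 15, 0]) cylinder(h = 368, r = 15);
  translate([15, 280, 0]) cylinder(h = 368, r = 15);
  translate([323, 280, 0]) cylinder(h = 368, r = 15);
}
translate([377, 915, 0]) {
  translate([0, 0, 368]) cube([338, 295, 36]);
  translate([15, 15, 0]) cylinder(h = 368, r = 15);
  translate([323, 15, 0]) cylinder(h = 368, r = 15);
  translate([15, 280, 0]) cylinder(h = 368, r = 15);
  translate([323, 280, 0]) cylinder(h = 368, r = 15);
}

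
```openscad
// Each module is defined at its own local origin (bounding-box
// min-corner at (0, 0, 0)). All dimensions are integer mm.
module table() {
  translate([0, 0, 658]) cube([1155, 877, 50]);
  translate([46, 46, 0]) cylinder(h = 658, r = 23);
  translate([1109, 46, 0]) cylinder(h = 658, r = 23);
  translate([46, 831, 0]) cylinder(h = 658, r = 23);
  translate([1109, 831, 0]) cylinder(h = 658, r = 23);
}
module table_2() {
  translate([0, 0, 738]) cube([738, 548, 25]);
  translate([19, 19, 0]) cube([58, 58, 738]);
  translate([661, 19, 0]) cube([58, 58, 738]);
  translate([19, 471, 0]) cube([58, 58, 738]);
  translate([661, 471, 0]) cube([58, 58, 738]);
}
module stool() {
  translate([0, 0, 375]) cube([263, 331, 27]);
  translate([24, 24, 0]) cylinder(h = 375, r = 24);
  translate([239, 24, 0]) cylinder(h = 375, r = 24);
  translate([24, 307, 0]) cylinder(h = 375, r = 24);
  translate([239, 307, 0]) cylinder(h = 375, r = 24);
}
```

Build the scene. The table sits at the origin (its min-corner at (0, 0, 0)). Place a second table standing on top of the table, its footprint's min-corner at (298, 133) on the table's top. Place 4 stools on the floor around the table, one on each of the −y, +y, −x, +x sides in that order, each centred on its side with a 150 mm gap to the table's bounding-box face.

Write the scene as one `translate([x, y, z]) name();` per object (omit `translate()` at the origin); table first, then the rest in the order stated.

table();
translate([298, 133, 708]) table_2();
translate([446, -481, 0]) stool();
translate([446, 1027, 0]) stool();
translate([-413, 273, 0]) stool();
translate([1305, 273, 0]) stool();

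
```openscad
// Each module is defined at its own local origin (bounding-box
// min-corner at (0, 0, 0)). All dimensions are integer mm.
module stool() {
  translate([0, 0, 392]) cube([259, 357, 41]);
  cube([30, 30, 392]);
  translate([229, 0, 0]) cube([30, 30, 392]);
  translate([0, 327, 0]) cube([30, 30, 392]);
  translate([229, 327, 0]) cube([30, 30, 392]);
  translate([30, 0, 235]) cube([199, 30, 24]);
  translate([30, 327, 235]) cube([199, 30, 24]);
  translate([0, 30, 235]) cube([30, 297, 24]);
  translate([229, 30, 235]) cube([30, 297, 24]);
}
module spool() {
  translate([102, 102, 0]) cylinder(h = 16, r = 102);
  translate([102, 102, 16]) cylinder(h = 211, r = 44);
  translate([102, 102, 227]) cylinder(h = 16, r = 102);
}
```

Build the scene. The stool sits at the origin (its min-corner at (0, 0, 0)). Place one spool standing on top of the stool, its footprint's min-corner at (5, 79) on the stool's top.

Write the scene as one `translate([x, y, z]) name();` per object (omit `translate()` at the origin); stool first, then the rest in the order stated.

stool();
translate([5, 79, 433]) spool();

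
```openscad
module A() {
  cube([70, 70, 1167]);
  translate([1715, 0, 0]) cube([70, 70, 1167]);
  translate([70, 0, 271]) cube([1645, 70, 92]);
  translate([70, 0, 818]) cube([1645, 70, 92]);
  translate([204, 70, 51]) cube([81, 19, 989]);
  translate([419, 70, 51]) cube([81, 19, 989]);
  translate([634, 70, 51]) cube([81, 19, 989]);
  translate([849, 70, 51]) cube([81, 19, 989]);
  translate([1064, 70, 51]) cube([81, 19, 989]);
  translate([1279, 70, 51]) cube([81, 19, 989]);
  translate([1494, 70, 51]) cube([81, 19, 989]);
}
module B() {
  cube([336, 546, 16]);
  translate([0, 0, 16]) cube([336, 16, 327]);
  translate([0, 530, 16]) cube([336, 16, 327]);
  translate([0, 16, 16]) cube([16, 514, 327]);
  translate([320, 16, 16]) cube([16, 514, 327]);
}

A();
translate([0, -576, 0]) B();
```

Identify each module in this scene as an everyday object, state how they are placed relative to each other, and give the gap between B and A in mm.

A is a fence section. B is an open box. The open box is on the floor beside the fence section on its −y side. The gap between the open box and the fence section is 30 mm.

The open box's nearest face is 30 mm from the fence section's −y face.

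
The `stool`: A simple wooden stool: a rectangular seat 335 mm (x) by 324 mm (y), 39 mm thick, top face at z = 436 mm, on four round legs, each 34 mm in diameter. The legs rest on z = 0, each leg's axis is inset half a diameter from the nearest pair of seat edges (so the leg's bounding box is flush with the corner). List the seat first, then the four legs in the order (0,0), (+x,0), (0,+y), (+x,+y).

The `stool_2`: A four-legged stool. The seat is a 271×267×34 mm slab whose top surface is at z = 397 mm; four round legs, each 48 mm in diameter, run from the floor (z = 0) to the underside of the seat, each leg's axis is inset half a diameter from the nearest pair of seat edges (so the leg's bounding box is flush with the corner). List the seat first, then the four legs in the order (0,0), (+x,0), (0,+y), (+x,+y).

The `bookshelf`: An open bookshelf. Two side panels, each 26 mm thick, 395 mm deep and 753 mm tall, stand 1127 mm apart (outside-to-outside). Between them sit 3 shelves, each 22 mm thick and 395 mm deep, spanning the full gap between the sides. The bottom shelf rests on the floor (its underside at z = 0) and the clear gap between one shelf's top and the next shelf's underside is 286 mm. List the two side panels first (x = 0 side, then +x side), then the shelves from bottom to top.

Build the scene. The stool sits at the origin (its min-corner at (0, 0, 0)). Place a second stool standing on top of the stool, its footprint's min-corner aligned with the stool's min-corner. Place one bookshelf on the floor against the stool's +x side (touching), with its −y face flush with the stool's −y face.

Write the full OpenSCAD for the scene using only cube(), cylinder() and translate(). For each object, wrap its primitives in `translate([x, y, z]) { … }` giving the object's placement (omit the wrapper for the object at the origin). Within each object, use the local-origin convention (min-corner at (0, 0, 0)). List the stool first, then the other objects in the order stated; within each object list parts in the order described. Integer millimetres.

translate([0, 0, 397]) cube([335, 324, 39]);
translate([17, 17, 0]) cylinder(h = 397, r = 17);
translate([318, 17, 0]) cylinder(h = 397, r = 17);
translate([17, 307, 0]) cylinder(h = 397, r = 17);
translate([318, 307, 0]) cylinder(h = 397, r = 17);
translate([0, 0, 436]) {
  translate([0, 0, 363]) cube([271, 267, 34]);
  translate([24, 24, 0]) cylinder(h = 363, r = 24);
  translate([247, 24, 0]) cylinder(h = 363, r = 24);
  translate([24, 243, 0]) cylinder(h = 363, r = 24);
  translate([247, 243, 0]) cylinder(h = 363, r = 24);
}
translate([335, 0, 0]) {
  cube([26, 395, 753]);
  translate([1101, 0, 0]) cube([26, 395, 753]);
  translate([26, 0, 0]) cube([1075, 395, 22]);
  translate([26, 0, 308]) cube([1075, 395, 22]);
  translate([26, 0, 616]) cube([1075, 395, 22]);
}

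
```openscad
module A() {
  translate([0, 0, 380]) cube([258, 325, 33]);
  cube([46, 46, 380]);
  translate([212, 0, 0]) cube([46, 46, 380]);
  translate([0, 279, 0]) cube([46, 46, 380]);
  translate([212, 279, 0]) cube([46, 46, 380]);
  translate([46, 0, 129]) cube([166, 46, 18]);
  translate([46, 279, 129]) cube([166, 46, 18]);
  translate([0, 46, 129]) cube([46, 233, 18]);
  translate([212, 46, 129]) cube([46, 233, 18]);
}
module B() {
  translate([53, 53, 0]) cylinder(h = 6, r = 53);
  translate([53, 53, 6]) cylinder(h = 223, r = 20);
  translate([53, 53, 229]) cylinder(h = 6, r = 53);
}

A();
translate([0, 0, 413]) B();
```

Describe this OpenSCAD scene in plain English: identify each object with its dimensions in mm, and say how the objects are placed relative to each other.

A is a four-legged stool. The seat is a 258×325×33 mm slab whose top surface is at z = 413 mm; four square legs, each 46×46 mm in cross-section, run from the floor (z = 0) to the underside of the seat, each flush with a corner of the seat. Four stretchers, 46 mm wide and 18 mm tall, connect adjacent legs with their undersides at z = 129 mm, each running between the inner faces of the legs it joins and aligned with the legs' outer faces on the other axis.

B is a spool: two coaxial disc flanges of radius 53 mm and thickness 6 mm, joined by a core cylinder of radius 20 mm and height 223 mm. The lower flange rests on z = 0 and the three cylinders share a vertical axis.

The spool is on top of the stool.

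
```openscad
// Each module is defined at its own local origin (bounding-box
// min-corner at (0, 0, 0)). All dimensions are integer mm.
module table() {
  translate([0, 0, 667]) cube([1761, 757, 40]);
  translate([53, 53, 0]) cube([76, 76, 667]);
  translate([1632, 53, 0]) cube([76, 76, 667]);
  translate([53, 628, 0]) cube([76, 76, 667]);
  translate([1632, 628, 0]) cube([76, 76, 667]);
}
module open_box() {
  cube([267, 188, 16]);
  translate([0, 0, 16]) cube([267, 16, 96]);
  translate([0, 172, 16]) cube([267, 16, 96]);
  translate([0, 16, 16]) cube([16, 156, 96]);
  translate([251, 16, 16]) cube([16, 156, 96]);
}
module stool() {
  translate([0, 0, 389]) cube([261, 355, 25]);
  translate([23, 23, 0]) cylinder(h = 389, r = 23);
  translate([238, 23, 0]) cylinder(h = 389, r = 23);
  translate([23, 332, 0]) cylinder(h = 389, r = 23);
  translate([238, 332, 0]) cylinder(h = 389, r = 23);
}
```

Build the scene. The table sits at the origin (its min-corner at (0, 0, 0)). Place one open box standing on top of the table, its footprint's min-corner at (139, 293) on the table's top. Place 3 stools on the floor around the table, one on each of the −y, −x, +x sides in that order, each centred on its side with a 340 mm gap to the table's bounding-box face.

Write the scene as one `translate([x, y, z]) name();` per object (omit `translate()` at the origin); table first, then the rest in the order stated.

table();
translate([139, 293, 707]) open_box();
translate([750, -695, 0]) stool();
translate([-601, 201, 0]) stool();
translate([2101, 201, 0]) stool();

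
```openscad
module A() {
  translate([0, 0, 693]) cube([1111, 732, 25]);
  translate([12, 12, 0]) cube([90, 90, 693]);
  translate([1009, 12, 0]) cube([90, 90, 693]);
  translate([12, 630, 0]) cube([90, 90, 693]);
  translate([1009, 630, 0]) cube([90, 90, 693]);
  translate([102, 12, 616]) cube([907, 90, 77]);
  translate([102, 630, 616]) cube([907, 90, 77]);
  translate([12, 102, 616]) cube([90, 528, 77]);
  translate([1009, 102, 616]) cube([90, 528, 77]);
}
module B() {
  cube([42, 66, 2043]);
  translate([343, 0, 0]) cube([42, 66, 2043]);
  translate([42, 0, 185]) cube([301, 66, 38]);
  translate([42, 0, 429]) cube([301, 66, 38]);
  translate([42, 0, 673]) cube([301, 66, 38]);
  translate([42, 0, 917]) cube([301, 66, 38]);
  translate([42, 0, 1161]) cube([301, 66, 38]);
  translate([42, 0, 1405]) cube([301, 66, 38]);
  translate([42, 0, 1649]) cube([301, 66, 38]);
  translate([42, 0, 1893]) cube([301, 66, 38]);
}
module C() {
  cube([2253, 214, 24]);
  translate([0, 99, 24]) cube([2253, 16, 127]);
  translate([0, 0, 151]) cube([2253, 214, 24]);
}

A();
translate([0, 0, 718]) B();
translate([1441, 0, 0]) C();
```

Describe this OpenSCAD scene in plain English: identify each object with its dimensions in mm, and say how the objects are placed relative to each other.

A is a table: top 1111 mm (x) × 732 mm (y), 25 mm thick, upper face at z = 718 mm, on four 90×90 mm square legs, each inset 12 mm from the nearest pair of top edges, running from z = 0 to the bottom of the top. Four apron rails, 90 mm thick and 77 mm tall, run between adjacent legs with their top edges flush with the underside of the top and their outer faces flush with the legs' outer faces.

B is a straight ladder. Two 42×66 mm vertical rails, 2043 mm tall, stand 385 mm apart (outside-to-outside) with their front faces coplanar on the −y side. 8 rungs, each 66 mm deep and 38 mm tall, span between the inner faces of the rails, front faces flush with the rails. The lowest rung's underside is at z = 185 mm and rungs are spaced 244 mm apart (underside to underside).

C is an I-beam lying along x, 2253 mm long. Overall section height 175 mm. Two flanges 214 mm wide (y) and 24 mm thick, one on the floor and one at the top; a web 16 mm thick runs between them, centred on the flange width.

The ladder is on top of the table. The I-beam is on the floor beside the table on its +x side.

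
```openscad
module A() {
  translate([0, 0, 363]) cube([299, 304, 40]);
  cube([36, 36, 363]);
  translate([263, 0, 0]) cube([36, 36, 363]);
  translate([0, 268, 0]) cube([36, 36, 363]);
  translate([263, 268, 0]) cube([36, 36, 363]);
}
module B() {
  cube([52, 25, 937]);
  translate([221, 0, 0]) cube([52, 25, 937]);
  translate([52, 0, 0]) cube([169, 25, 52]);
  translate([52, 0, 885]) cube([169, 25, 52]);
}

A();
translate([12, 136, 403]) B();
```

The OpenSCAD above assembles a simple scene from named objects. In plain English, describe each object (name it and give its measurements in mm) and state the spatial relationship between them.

A is a simple wooden stool: a rectangular seat 299 mm (x) by 304 mm (y), 40 mm thick, top face at z = 403 mm, on four square legs, each 36×36 mm in cross-section. The legs rest on z = 0, each flush with a corner of the seat.

B is a rectangular picture frame lying in the x–z plane (depth along y). The opening is 169 mm wide (x) by 833 mm tall (z), surrounded by a border 52 mm wide on all four sides. The frame is 25 mm deep and is made of two full-height vertical stiles with two horizontal rails fitted between them.

The picture frame is on top of the stool.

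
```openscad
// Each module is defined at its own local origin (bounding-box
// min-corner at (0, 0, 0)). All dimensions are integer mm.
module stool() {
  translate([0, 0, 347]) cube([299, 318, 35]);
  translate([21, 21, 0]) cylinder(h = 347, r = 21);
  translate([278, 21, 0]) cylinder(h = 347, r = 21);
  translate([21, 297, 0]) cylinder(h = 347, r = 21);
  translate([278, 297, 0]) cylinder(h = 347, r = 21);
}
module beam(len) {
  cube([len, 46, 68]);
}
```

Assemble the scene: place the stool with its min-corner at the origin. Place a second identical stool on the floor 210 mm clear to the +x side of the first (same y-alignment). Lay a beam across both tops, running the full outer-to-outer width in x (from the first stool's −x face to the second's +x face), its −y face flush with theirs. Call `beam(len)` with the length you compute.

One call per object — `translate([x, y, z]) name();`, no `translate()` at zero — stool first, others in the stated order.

stool();
translate([509, 0, 0]) stool();
translate([0, 0, 382]) beam(808);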